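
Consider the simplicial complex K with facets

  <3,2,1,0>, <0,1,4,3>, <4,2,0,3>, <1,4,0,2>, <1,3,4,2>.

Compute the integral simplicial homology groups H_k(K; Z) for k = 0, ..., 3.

H_0 = Z,  H_1 = 0,  H_2 = 0,  H_3 = Z.

Take the total order 0 < 1 < 2 < 3 < 4 on the vertex set. Then K (dimension 3) consists of the simplices:

  0-simplices (5): [0], [1], [2], [3], [4]
  1-simplices (10): [0,1], [0,2], [0,3], [0,4], [1,2], [1,3], [1,4], [2,3], [2,4], [3,4]
  2-simplices (10): [0,1,2], [0,1,3], [0,1,4], [0,2,3], [0,2,4], [0,3,4], [1,2,3], [1,2,4], [1,3,4], [2,3,4]
  3-simplices (5): [0,1,2,3], [0,1,2,4], [0,1,3,4], [0,2,3,4], [1,2,3,4]

giving chain groups C_0 ≅ Z^5, C_1 ≅ Z^10, C_2 ≅ Z^10, C_3 ≅ Z^5.

∂_1: C_1 → C_0 is given by ∂[p,q] = [q] − [p].
The resulting 5×10 matrix has rank 4, and its Smith normal form has invariant factors (1,1,1,1).

∂_2: C_2 → C_1 sends each 2-simplex [p,q,r] to [q,r] − [p,r] + [p,q]. For instance
  ∂[0,1,2] = [1,2] − [0,2] + [0,1],
  ∂[0,1,4] = [1,4] − [0,4] + [0,1].
The 10×10 boundary matrix has rank 6 and Smith normal form diag(1,1,1,1,1,1).

∂_3: C_3 → C_2 sends each 3-simplex σ to the alternating sum Σ_i (−1)^i (σ with its i-th vertex removed). For instance
  ∂[0,1,2,4] = [1,2,4] − [0,2,4] + [0,1,4] − [0,1,2],
  ∂[0,2,3,4] = [2,3,4] − [0,3,4] + [0,2,4] − [0,2,3].
The resulting 10×5 matrix has rank 4, and its Smith normal form has invariant factors (1,1,1,1).

Reading off H_k = ker ∂_k / im ∂_{k+1}:

  H_0: rank C_0 − rank ∂_1 = 5 − 4 = 1, and the invariant factors of ∂_1 are all 1, so H_0 = Z.
  H_1: rank ker ∂_1 − rank ∂_2 = (10 − 4) − 6 = 0, and the invariant factors of ∂_2 are all 1, so H_1 = 0.
  H_2: rank ker ∂_2 − rank ∂_3 = (10 − 6) − 4 = 0, and the invariant factors of ∂_3 are all 1, so H_2 = 0.
  H_3: rank ker ∂_3 − rank ∂_4 = (5 − 4) − 0 = 1, and there is no ∂_4, so H_3 = Z.

As a check, the Euler characteristic is 5 − 10 + 10 − 5 = 0, which agrees with 1 − 0 + 0 − 1 = 0.
(K is a triangulation of the 3-sphere S^3.)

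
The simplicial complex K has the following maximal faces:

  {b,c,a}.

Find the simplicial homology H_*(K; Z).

H_0 ≅ Z,  H_1 = 0,  H_2 = 0.

Order the vertices as a < b < c. Listing each simplex with vertices in this order, K has dimension 2 with simplices:

  0-simplices (3): a, b, c
  1-simplices (3): ab, ac, bc
  2-simplices (1): abc

Hence C_0 ≅ Z^3, C_1 ≅ Z^3, C_2 ≅ Z^1.

The boundary map ∂_1: C_1 → C_0 sends each edge [p,q] (with p < q) to q − p. For instance
  ∂bc = c − b.
The 3×3 boundary matrix has rank 2 and Smith normal form diag(1,1).

Boundary ∂_2: C_2 → C_1 sends each 2-simplex [p,q,r] to [q,r] − [p,r] + [p,q]. For instance
  ∂abc = bc − ac + ab.
The resulting 3×1 matrix has rank 1, and its Smith normal form has invariant factors (1).

From H_k ≅ ker(∂_k) / im(∂_{k+1}) we obtain:

  H_0: rank C_0 − rank ∂_1 = 3 − 2 = 1, and the invariant factors of ∂_1 are all 1, so H_0 = Z.
  H_1: rank ker ∂_1 − rank ∂_2 = (3 − 2) − 1 = 0, and the invariant factors of ∂_2 are all 1, so H_1 = 0.
  H_2: rank ker ∂_2 − rank ∂_3 = (1 − 1) − 0 = 0, and there is no ∂_3, so H_2 = 0.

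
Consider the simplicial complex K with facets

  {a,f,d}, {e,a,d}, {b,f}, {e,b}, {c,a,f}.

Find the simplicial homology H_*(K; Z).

H_0 ≅ Z,  H_1 ≅ Z,  H_2 = 0.

Order the vertices as a < b < c < d < e < f. Listing each simplex with vertices in this order, K has dimension 2 with simplices:

  0-simplices (6): a, b, c, d, e, f
  1-simplices (9): ac, ad, ae, af, be, bf, cf, de, df
  2-simplices (3): acf, ade, adf

so the chain groups are C_0 ≅ Z^6, C_1 ≅ Z^9, C_2 ≅ Z^3.

∂_1: C_1 → C_0 sends each edge [p,q] (with p < q) to q − p. For instance
  ∂df = f − d.
As a 6×9 matrix over Z this has rank 5, with invariant factors (1,1,1,1,1).

Boundary ∂_2: C_2 → C_1 acts by ∂[p,q,r] = [q,r] − [p,r] + [p,q]. For instance
  ∂ade = de − ae + ad,
  ∂adf = df − af + ad.
As a 9×3 matrix over Z this has rank 3, with invariant factors (1,1,1).

Reading off H_k = ker ∂_k / im ∂_{k+1}:

  H_0: rank C_0 − rank ∂_1 = 6 − 5 = 1, and the invariant factors of ∂_1 are all 1, so H_0 ≅ Z.
  H_1: rank ker ∂_1 − rank ∂_2 = (9 − 5) − 3 = 1, and the invariant factors of ∂_2 are all 1, so H_1 ≅ Z.
  H_2: rank ker ∂_2 − rank ∂_3 = (3 − 3) − 0 = 0, and there is no ∂_3, so H_2 ≅ 0.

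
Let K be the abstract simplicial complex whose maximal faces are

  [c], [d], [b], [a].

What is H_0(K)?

Fix the vertex order a < b < c < d and write every simplex with vertices in increasing order. Then dim K = 0 and the simplices of K are:

  0-simplices (4): a, b, c, d

so the chain groups are C_0 ≅ Z^4.

Reading off H_k = ker ∂_k / im ∂_{k+1}:

  H_0: rank C_0 − rank ∂_1 = 4 − 0 = 4, and there is no ∂_1, so H_0 = Z^4.

H_0 ≅ Z^4.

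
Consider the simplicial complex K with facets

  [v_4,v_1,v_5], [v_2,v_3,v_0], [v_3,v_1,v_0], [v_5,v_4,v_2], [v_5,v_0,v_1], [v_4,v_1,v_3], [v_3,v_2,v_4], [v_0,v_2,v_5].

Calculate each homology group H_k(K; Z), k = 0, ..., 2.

H_0 ≅ Z,  H_1 = 0,  H_2 ≅ Z.

K has 6 vertices, 12 edges, 8 triangles.
rank ∂_0 = 0, rank ∂_1 = 5 ⇒ b_0 = 6 − 0 − 5 = 1; all invariant factors of ∂_1 are 1 so no torsion. So H_0 = Z.
rank ∂_1 = 5, rank ∂_2 = 7 ⇒ b_1 = 12 − 5 − 7 = 0; all invariant factors of ∂_2 are 1 so no torsion. So H_1 = 0.
rank ∂_2 = 7, rank ∂_3 = 0 ⇒ b_2 = 8 − 7 − 0 = 1. So H_2 = Z.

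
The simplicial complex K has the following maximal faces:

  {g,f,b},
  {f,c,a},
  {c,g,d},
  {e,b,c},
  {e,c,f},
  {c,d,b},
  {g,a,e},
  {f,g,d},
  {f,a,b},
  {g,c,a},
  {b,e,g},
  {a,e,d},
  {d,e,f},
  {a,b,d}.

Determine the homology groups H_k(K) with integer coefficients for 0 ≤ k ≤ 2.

H_0 = Z,  H_1 = Z^2,  H_2 = Z.

Take the total order a < b < c < d < e < f < g on the vertex set. Then K (dimension 2) consists of the simplices:

  0-simplices (7): a, b, c, d, e, f, g
  1-simplices (21): ab, ac, ad, ae, af, ag, bc, bd, be, bf, bg, cd, ce, cf, cg, de, df, dg, ef, eg, fg
  2-simplices (14): abd, abf, acf, acg, ade, aeg, bcd, bce, beg, bfg, cdg, cef, def, dfg

so the chain groups are C_0 ≅ Z^7, C_1 ≅ Z^21, C_2 ≅ Z^14.

Boundary ∂_1: C_1 → C_0 maps an edge to its endpoints' difference, ∂[p,q] = q − p. For instance
  ∂ac = c − a.
The resulting 7×21 matrix has rank 6, and its Smith normal form has invariant factors (1,1,1,1,1,1).

∂_2: C_2 → C_1 maps a triangle to the signed sum of its edges. For instance
  ∂abf = bf − af + ab,
  ∂bce = ce − be + bc.
The resulting 21×14 matrix has rank 13, and its Smith normal form has invariant factors (1,1,1,1,1,1,1,1,1,1,1,1,1).

Computing H_k = (kernel of ∂_k) / (image of ∂_{k+1}):

  H_0: rank C_0 − rank ∂_1 = 7 − 6 = 1, and the invariant factors of ∂_1 are all 1, so H_0 = Z.
  H_1: rank ker ∂_1 − rank ∂_2 = (21 − 6) − 13 = 2, and the invariant factors of ∂_2 are all 1, so H_1 = Z^2.
  H_2: rank ker ∂_2 − rank ∂_3 = (14 − 13) − 0 = 1, and there is no ∂_3, so H_2 = Z.

(K is a triangulation of the torus T^2.)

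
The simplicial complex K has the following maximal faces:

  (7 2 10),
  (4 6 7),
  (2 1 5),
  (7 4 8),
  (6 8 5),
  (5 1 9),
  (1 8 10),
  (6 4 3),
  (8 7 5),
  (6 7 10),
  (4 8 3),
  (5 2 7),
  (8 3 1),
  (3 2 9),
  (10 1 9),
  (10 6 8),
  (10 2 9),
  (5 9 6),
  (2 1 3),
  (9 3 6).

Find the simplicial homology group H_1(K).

We work with the vertex ordering 1 < 2 < 3 < 4 < 5 < 6 < 7 < 8 < 9 < 10. The simplices of K, each written with vertices in increasing order, are:

  0-simplices (10): [1], [2], [3], [4], [5], [6], [7], [8], [9], [10]
  1-simplices (30): (30 of them)
  2-simplices (20): (20 of them)

Hence C_0 ≅ Z^10, C_1 ≅ Z^30, C_2 ≅ Z^20.

The boundary map ∂_1: C_1 → C_0 is given by ∂[p,q] = [q] − [p].
As a 10×30 matrix over Z this has rank 9, with invariant factors (1,1,1,1,1,1,1,1,1).

The boundary map ∂_2: C_2 → C_1 maps a triangle to the signed sum of its edges. For instance
  ∂[3,4,6] = [4,6] − [3,6] + [3,4],
  ∂[3,4,8] = [4,8] − [3,8] + [3,4].
This gives a 30×20 integer matrix of rank 20; reducing to Smith normal form yields diagonal entries (1,1,1,1,1,1,1,1,1,1,1,1,1,1,1,1,1,1,1,2).

Computing H_k = (kernel of ∂_k) / (image of ∂_{k+1}):

  H_1: rank ker ∂_1 − rank ∂_2 = (30 − 9) − 20 = 1, and ∂_2 has invariant factor 2 > 1, so H_1 = Z × Z/2.

(K is a triangulation of the Klein bottle.)

H_1 ≅ Z × Z/2.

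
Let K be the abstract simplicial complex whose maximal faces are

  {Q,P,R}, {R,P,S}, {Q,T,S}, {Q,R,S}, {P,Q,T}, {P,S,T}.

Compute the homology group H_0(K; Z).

H_0 = Z.

K has 5 vertices, 9 edges, 6 triangles.
rank ∂_0 = 0, rank ∂_1 = 4 ⇒ b_0 = 5 − 0 − 4 = 1; all invariant factors of ∂_1 are 1 so no torsion. So H_0 = Z.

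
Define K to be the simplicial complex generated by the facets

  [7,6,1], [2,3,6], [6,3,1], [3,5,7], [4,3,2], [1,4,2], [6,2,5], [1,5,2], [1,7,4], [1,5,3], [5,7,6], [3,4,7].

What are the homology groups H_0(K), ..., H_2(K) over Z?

H_0 ≅ Z,  H_1 ≅ Z/2,  H_2 = 0.

Fix the vertex order 1 < 2 < 3 < 4 < 5 < 6 < 7 and write every simplex with vertices in increasing order. Then dim K = 2 and the simplices of K are:

  0-simplices (7): [1], [2], [3], [4], [5], [6], [7]
  1-simplices (18): [1,2], [1,3], [1,4], [1,5], [1,6], [1,7], [2,3], [2,4], [2,5], [2,6], [3,4], [3,5], [3,6], [3,7], [4,7], [5,6], [5,7], [6,7]
  2-simplices (12): [1,2,4], [1,2,5], [1,3,5], [1,3,6], [1,4,7], [1,6,7], [2,3,4], [2,3,6], [2,5,6], [3,4,7], [3,5,7], [5,6,7]

so the chain groups are C_0 ≅ Z^7, C_1 ≅ Z^18, C_2 ≅ Z^12.

The boundary map ∂_1: C_1 → C_0 is given by ∂[p,q] = [q] − [p].
This gives a 7×18 integer matrix of rank 6; reducing to Smith normal form yields diagonal entries (1,1,1,1,1,1).

∂_2: C_2 → C_1 maps a triangle to the signed sum of its edges. For instance
  ∂[2,5,6] = [5,6] − [2,6] + [2,5],
  ∂[1,4,7] = [4,7] − [1,7] + [1,4].
The resulting 18×12 matrix has rank 12, and its Smith normal form has invariant factors (1,1,1,1,1,1,1,1,1,1,1,2).

Now H_k = ker ∂_k / im ∂_{k+1}, so:

  H_0: rank C_0 − rank ∂_1 = 7 − 6 = 1, and the invariant factors of ∂_1 are all 1, so H_0 = Z.
  H_1: rank ker ∂_1 − rank ∂_2 = (18 − 6) − 12 = 0, and ∂_2 has invariant factor 2 > 1, so H_1 = Z/2.
  H_2: rank ker ∂_2 − rank ∂_3 = (12 − 12) − 0 = 0, and there is no ∂_3, so H_2 = 0.

As a check, the Euler characteristic is 7 − 18 + 12 = 1, which agrees with 1 − 0 + 0 = 1.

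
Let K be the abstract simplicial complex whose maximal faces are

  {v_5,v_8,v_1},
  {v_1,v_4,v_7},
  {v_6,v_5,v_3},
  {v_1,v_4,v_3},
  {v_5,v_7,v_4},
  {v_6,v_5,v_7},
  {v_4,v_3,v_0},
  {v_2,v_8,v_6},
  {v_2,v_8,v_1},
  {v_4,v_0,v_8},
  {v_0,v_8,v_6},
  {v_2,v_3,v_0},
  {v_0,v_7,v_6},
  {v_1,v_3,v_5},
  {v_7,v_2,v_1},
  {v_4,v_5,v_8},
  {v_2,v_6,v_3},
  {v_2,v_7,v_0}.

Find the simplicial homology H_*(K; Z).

H_0 ≅ Z,  H_1 ≅ Z × Z/2,  H_2 = 0.

Order the vertices as v_0 < v_1 < v_2 < v_3 < v_4 < v_5 < v_6 < v_7 < v_8. Listing each simplex with vertices in this order, K has dimension 2 with simplices:

  0-simplices (9): [v_0], [v_1], [v_2], [v_3], [v_4], [v_5], [v_6], [v_7], [v_8]
  1-simplices (27): (27 of them)
  2-simplices (18): (18 of them)

giving chain groups C_0 ≅ Z^9, C_1 ≅ Z^27, C_2 ≅ Z^18.

Boundary ∂_1: C_1 → C_0 is given by ∂[p,q] = [q] − [p].
The 9×27 boundary matrix has rank 8 and Smith normal form diag(1,1,1,1,1,1,1,1).

The boundary map ∂_2: C_2 → C_1 sends each 2-simplex [p,q,r] to [q,r] − [p,r] + [p,q]. For instance
  ∂[v_1,v_2,v_7] = [v_2,v_7] − [v_1,v_7] + [v_1,v_2],
  ∂[v_0,v_6,v_7] = [v_6,v_7] − [v_0,v_7] + [v_0,v_6].
The resulting 27×18 matrix has rank 18, and its Smith normal form has invariant factors (1,1,1,1,1,1,1,1,1,1,1,1,1,1,1,1,1,2).

From H_k ≅ ker(∂_k) / im(∂_{k+1}) we obtain:

  H_0: rank C_0 − rank ∂_1 = 9 − 8 = 1, and the invariant factors of ∂_1 are all 1, so H_0 ≅ Z.
  H_1: rank ker ∂_1 − rank ∂_2 = (27 − 8) − 18 = 1, and ∂_2 has invariant factor 2 > 1, so H_1 ≅ Z × Z/2.
  H_2: rank ker ∂_2 − rank ∂_3 = (18 − 18) − 0 = 0, and there is no ∂_3, so H_2 ≅ 0.

As a check, the Euler characteristic is 9 − 27 + 18 = 0, which agrees with 1 − 1 + 0 = 0.
(K is a triangulation of the Klein bottle.)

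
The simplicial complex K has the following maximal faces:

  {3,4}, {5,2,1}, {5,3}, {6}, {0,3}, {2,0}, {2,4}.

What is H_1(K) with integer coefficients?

H_1 = Z^2.

Fix the vertex order 0 < 1 < 2 < 3 < 4 < 5 < 6 and write every simplex with vertices in increasing order. Then dim K = 2 and the simplices of K are:

  0-simplices (7): [0], [1], [2], [3], [4], [5], [6]
  1-simplices (8): [0,2], [0,3], [1,2], [1,5], [2,4], [2,5], [3,4], [3,5]
  2-simplices (1): [1,2,5]

Hence C_0 ≅ Z^7, C_1 ≅ Z^8, C_2 ≅ Z^1.

∂_1: C_1 → C_0 maps an edge to its endpoints' difference, ∂[p,q] = q − p. For instance
  ∂[1,5] = [5] − [1].
As a 7×8 matrix over Z this has rank 5, with invariant factors (1,1,1,1,1).

Boundary ∂_2: C_2 → C_1 sends each 2-simplex [p,q,r] to [q,r] − [p,r] + [p,q]. For instance
  ∂[1,2,5] = [2,5] − [1,5] + [1,2].
The 8×1 boundary matrix has rank 1 and Smith normal form diag(1).

Computing H_k = (kernel of ∂_k) / (image of ∂_{k+1}):

  H_1: rank ker ∂_1 − rank ∂_2 = (8 − 5) − 1 = 2, and the invariant factors of ∂_2 are all 1, so H_1 ≅ Z^2.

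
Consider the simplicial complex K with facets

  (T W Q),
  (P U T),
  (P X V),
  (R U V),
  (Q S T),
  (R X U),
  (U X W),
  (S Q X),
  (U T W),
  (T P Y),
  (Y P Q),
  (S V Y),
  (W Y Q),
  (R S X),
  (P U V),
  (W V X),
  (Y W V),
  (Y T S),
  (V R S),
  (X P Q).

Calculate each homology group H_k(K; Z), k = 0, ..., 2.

We work with the vertex ordering P < Q < R < S < T < U < V < W < X < Y. The simplices of K, each written with vertices in increasing order, are:

  0-simplices (10): P, Q, R, S, T, U, V, W, X, Y
  1-simplices (30): PQ, PT, PU, PV, PX, PY, QS, QT, QW, QX, QY, RS, RU, RV, RX, ST, SV, SX, SY, TU, TW, TY, UV, UW, UX, VW, VX, VY, WX, WY
  2-simplices (20): PQX, PQY, PTU, PTY, PUV, PVX, QST, QSX, QTW, QWY, RSV, RSX, RUV, RUX, STY, SVY, TUW, UWX, VWX, VWY

so the chain groups are C_0 ≅ Z^10, C_1 ≅ Z^30, C_2 ≅ Z^20.

Boundary ∂_1: C_1 → C_0 is given by ∂[p,q] = [q] − [p].
The 10×30 boundary matrix has rank 9 and Smith normal form diag(1,1,1,1,1,1,1,1,1).

∂_2: C_2 → C_1 maps a triangle to the signed sum of its edges. For instance
  ∂PUV = UV − PV + PU,
  ∂STY = TY − SY + ST.
The 30×20 boundary matrix has rank 20 and Smith normal form diag(1,1,1,1,1,1,1,1,1,1,1,1,1,1,1,1,1,1,1,2).

From H_k ≅ ker(∂_k) / im(∂_{k+1}) we obtain:

  H_0: rank C_0 − rank ∂_1 = 10 − 9 = 1, and the invariant factors of ∂_1 are all 1, so H_0 ≅ Z.
  H_1: rank ker ∂_1 − rank ∂_2 = (30 − 9) − 20 = 1, and ∂_2 has invariant factor 2 > 1, so H_1 ≅ Z ⊕ Z/2.
  H_2: rank ker ∂_2 − rank ∂_3 = (20 − 20) − 0 = 0, and there is no ∂_3, so H_2 ≅ 0.

(K is a triangulation of the Klein bottle.)

H_0 = Z,  H_1 = Z ⊕ Z/2,  H_2 = 0.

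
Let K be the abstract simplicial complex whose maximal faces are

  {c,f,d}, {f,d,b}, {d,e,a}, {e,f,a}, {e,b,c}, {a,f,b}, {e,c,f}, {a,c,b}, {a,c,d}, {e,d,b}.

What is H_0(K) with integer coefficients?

Take the total order a < b < c < d < e < f on the vertex set. Then K (dimension 2) consists of the simplices:

  0-simplices (6): a, b, c, d, e, f
  1-simplices (15): ab, ac, ad, ae, af, bc, bd, be, bf, cd, ce, cf, de, df, ef
  2-simplices (10): abc, abf, acd, ade, aef, bce, bde, bdf, cdf, cef

so the chain groups are C_0 ≅ Z^6, C_1 ≅ Z^15, C_2 ≅ Z^10.

The boundary map ∂_1: C_1 → C_0 maps an edge to its endpoints' difference, ∂[p,q] = q − p. For instance
  ∂cf = f − c.
The resulting 6×15 matrix has rank 5, and its Smith normal form has invariant factors (1,1,1,1,1).

The boundary map ∂_2: C_2 → C_1 sends each 2-simplex [p,q,r] to [q,r] − [p,r] + [p,q]. For instance
  ∂bce = ce − be + bc,
  ∂cdf = df − cf + cd.
As a 15×10 matrix over Z this has rank 10, with invariant factors (1,1,1,1,1,1,1,1,1,2).

Now H_k = ker ∂_k / im ∂_{k+1}, so:

  H_0: rank C_0 − rank ∂_1 = 6 − 5 = 1, and the invariant factors of ∂_1 are all 1, so H_0 ≅ Z.

H_0 = Z.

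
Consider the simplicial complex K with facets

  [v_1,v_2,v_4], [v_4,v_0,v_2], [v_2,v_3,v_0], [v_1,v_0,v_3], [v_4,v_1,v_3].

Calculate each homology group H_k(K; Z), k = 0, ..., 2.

K has 5 vertices, 10 edges, 5 triangles.
rank ∂_0 = 0, rank ∂_1 = 4 ⇒ b_0 = 5 − 0 − 4 = 1; all invariant factors of ∂_1 are 1 so no torsion. So H_0 = Z.
rank ∂_1 = 4, rank ∂_2 = 5 ⇒ b_1 = 10 − 4 − 5 = 1; all invariant factors of ∂_2 are 1 so no torsion. So H_1 = Z.
rank ∂_2 = 5, rank ∂_3 = 0 ⇒ b_2 = 5 − 5 − 0 = 0. So H_2 = 0.

H_0 ≅ Z,  H_1 ≅ Z,  H_2 = 0.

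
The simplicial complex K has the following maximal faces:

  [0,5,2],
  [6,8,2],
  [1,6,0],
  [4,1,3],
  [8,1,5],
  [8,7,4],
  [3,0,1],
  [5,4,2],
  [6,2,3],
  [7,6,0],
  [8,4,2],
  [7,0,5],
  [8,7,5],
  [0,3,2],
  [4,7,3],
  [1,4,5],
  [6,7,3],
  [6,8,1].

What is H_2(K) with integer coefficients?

We work with the vertex ordering 0 < 1 < 2 < 3 < 4 < 5 < 6 < 7 < 8. The simplices of K, each written with vertices in increasing order, are:

  0-simplices (9): [0], [1], [2], [3], [4], [5], [6], [7], [8]
  1-simplices (27): (27 of them)
  2-simplices (18): [0,1,3], [0,1,6], [0,2,3], [0,2,5], [0,5,7], [0,6,7], [1,3,4], [1,4,5], [1,5,8], [1,6,8], [2,3,6], [2,4,5], [2,4,8], [2,6,8], [3,4,7], [3,6,7], [4,7,8], [5,7,8]

so the chain groups are C_0 ≅ Z^9, C_1 ≅ Z^27, C_2 ≅ Z^18.

The boundary map ∂_1: C_1 → C_0 is given by ∂[p,q] = [q] − [p].
This gives a 9×27 integer matrix of rank 8; reducing to Smith normal form yields diagonal entries (1,1,1,1,1,1,1,1).

The boundary map ∂_2: C_2 → C_1 maps a triangle to the signed sum of its edges. For instance
  ∂[0,5,7] = [5,7] − [0,7] + [0,5],
  ∂[4,7,8] = [7,8] − [4,8] + [4,7].
The 27×18 boundary matrix has rank 18 and Smith normal form diag(1,1,1,1,1,1,1,1,1,1,1,1,1,1,1,1,1,2).

From H_k ≅ ker(∂_k) / im(∂_{k+1}) we obtain:

  H_2: rank ker ∂_2 − rank ∂_3 = (18 − 18) − 0 = 0, and there is no ∂_3, so H_2 ≅ 0.

H_2 ≅ 0.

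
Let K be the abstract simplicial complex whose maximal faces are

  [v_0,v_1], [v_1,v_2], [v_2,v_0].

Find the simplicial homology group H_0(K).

H_0 = Z.

K has 3 vertices, 3 edges.
rank ∂_0 = 0, rank ∂_1 = 2 ⇒ b_0 = 3 − 0 − 2 = 1; all invariant factors of ∂_1 are 1 so no torsion. So H_0 ≅ Z.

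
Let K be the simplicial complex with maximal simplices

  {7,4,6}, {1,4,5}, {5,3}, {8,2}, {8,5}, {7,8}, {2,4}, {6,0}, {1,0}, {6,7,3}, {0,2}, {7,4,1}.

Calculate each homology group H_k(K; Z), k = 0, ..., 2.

K has 9 vertices, 17 edges, 4 triangles.
rank ∂_0 = 0, rank ∂_1 = 8 ⇒ b_0 = 9 − 0 − 8 = 1; all invariant factors of ∂_1 are 1 so no torsion. So H_0 = Z.
rank ∂_1 = 8, rank ∂_2 = 4 ⇒ b_1 = 17 − 8 − 4 = 5; all invariant factors of ∂_2 are 1 so no torsion. So H_1 = Z^5.
rank ∂_2 = 4, rank ∂_3 = 0 ⇒ b_2 = 4 − 4 − 0 = 0. So H_2 = 0.

H_0 = Z,  H_1 = Z^5,  H_2 = 0.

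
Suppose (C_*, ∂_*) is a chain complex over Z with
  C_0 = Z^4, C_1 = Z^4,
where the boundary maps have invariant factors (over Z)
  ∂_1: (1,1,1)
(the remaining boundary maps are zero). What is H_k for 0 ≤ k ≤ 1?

H_0 = Z,  H_1 = Z.

H_0: b_0 = 4 − 0 − 3 = 1; torsion from ∂_1 factors > 1: none. So H_0 = Z.
H_1: b_1 = 4 − 3 − 0 = 1; torsion from ∂_2 factors > 1: none. So H_1 = Z.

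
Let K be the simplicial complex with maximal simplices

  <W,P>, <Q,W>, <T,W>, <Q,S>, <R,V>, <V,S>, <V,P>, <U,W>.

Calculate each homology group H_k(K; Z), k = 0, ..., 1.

Take the total order P < Q < R < S < T < U < V < W on the vertex set. Then K (dimension 1) consists of the simplices:

  0-simplices (8): P, Q, R, S, T, U, V, W
  1-simplices (8): PV, PW, QS, QW, RV, SV, TW, UW

Hence C_0 ≅ Z^8, C_1 ≅ Z^8.

The boundary map ∂_1: C_1 → C_0 sends each edge [p,q] (with p < q) to q − p.
The resulting 8×8 matrix has rank 7, and its Smith normal form has invariant factors (1,1,1,1,1,1,1).

Now H_k = ker ∂_k / im ∂_{k+1}, so:

  H_0: rank C_0 − rank ∂_1 = 8 − 7 = 1, and the invariant factors of ∂_1 are all 1, so H_0 ≅ Z.
  H_1: rank ker ∂_1 − rank ∂_2 = (8 − 7) − 0 = 1, and there is no ∂_2, so H_1 ≅ Z.

H_0 ≅ Z,  H_1 ≅ Z.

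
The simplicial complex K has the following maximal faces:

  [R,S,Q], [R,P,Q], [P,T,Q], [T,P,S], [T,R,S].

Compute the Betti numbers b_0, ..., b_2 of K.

K has 5 vertices, 10 edges, 5 triangles.
rank ∂_0 = 0, rank ∂_1 = 4 ⇒ b_0 = 5 − 0 − 4 = 1; all invariant factors of ∂_1 are 1 so no torsion. So H_0 = Z.
rank ∂_1 = 4, rank ∂_2 = 5 ⇒ b_1 = 10 − 4 − 5 = 1; all invariant factors of ∂_2 are 1 so no torsion. So H_1 = Z.
rank ∂_2 = 5, rank ∂_3 = 0 ⇒ b_2 = 5 − 5 − 0 = 0. So H_2 = 0.

b_0 = 1, b_1 = 1, b_2 = 0.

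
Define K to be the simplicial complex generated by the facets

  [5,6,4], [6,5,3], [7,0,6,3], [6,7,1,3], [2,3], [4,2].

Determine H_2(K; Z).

Fix the vertex order 0 < 1 < 2 < 3 < 4 < 5 < 6 < 7 and write every simplex with vertices in increasing order. Then dim K = 3 and the simplices of K are:

  0-simplices (8): [0], [1], [2], [3], [4], [5], [6], [7]
  1-simplices (15): [0,3], [0,6], [0,7], [1,3], [1,6], [1,7], [2,3], [2,4], [3,5], [3,6], [3,7], [4,5], [4,6], [5,6], [6,7]
  2-simplices (9): [0,3,6], [0,3,7], [0,6,7], [1,3,6], [1,3,7], [1,6,7], [3,5,6], [3,6,7], [4,5,6]
  3-simplices (2): [0,3,6,7], [1,3,6,7]

so the chain groups are C_0 ≅ Z^8, C_1 ≅ Z^15, C_2 ≅ Z^9, C_3 ≅ Z^2.

The boundary map ∂_1: C_1 → C_0 maps an edge to its endpoints' difference, ∂[p,q] = q − p. For instance
  ∂[1,3] = [3] − [1].
The resulting 8×15 matrix has rank 7, and its Smith normal form has invariant factors (1,1,1,1,1,1,1).

The boundary map ∂_2: C_2 → C_1 maps a triangle to the signed sum of its edges. For instance
  ∂[0,6,7] = [6,7] − [0,7] + [0,6],
  ∂[3,6,7] = [6,7] − [3,7] + [3,6].
The resulting 15×9 matrix has rank 7, and its Smith normal form has invariant factors (1,1,1,1,1,1,1).

∂_3: C_3 → C_2 sends each 3-simplex σ to the alternating sum Σ_i (−1)^i (σ with its i-th vertex removed). For instance
  ∂[1,3,6,7] = [3,6,7] − [1,6,7] + [1,3,7] − [1,3,6],
  ∂[0,3,6,7] = [3,6,7] − [0,6,7] + [0,3,7] − [0,3,6].
The resulting 9×2 matrix has rank 2, and its Smith normal form has invariant factors (1,1).

Computing H_k = (kernel of ∂_k) / (image of ∂_{k+1}):

  H_2: rank ker ∂_2 − rank ∂_3 = (9 − 7) − 2 = 0, and the invariant factors of ∂_3 are all 1, so H_2 = 0.

H_2 = 0.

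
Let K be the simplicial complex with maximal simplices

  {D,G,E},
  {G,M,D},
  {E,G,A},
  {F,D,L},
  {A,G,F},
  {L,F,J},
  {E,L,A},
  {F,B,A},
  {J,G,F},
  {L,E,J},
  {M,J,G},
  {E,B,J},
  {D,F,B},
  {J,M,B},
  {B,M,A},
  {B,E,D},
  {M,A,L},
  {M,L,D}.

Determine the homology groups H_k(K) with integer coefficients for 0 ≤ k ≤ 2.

H_0 ≅ Z,  H_1 ≅ Z^2,  H_2 ≅ Z.

We work with the vertex ordering A < B < D < E < F < G < J < L < M. The simplices of K, each written with vertices in increasing order, are:

  0-simplices (9): A, B, D, E, F, G, J, L, M
  1-simplices (27): AB, AE, AF, AG, AL, AM, BD, BE, BF, BJ, BM, DE, DF, DG, DL, DM, EG, EJ, EL, FG, FJ, FL, GJ, GM, JL, JM, LM
  2-simplices (18): ABF, ABM, AEG, AEL, AFG, ALM, BDE, BDF, BEJ, BJM, DEG, DFL, DGM, DLM, EJL, FGJ, FJL, GJM

giving chain groups C_0 ≅ Z^9, C_1 ≅ Z^27, C_2 ≅ Z^18.

∂_1: C_1 → C_0 sends each edge [p,q] (with p < q) to q − p.
The resulting 9×27 matrix has rank 8, and its Smith normal form has invariant factors (1,1,1,1,1,1,1,1).

∂_2: C_2 → C_1 maps a triangle to the signed sum of its edges. For instance
  ∂AEL = EL − AL + AE,
  ∂ABM = BM − AM + AB.
As a 27×18 matrix over Z this has rank 17, with invariant factors (1,1,1,1,1,1,1,1,1,1,1,1,1,1,1,1,1).

From H_k ≅ ker(∂_k) / im(∂_{k+1}) we obtain:

  H_0: rank C_0 − rank ∂_1 = 9 − 8 = 1, and the invariant factors of ∂_1 are all 1, so H_0 ≅ Z.
  H_1: rank ker ∂_1 − rank ∂_2 = (27 − 8) − 17 = 2, and the invariant factors of ∂_2 are all 1, so H_1 ≅ Z^2.
  H_2: rank ker ∂_2 − rank ∂_3 = (18 − 17) − 0 = 1, and there is no ∂_3, so H_2 ≅ Z.

As a check, the Euler characteristic is 9 − 27 + 18 = 0, which agrees with 1 − 2 + 1 = 0.
(K is a triangulation of the torus T^2.)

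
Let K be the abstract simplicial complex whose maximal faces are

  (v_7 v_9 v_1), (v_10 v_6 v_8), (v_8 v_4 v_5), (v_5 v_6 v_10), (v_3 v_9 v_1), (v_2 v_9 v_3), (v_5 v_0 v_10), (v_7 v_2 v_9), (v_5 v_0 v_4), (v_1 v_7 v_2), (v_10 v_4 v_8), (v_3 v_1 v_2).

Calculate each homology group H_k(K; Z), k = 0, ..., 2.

H_0 ≅ Z^2,  H_1 ≅ Z,  H_2 ≅ Z.

We work with the vertex ordering v_0 < v_1 < v_2 < v_3 < v_4 < v_5 < v_6 < v_7 < v_8 < v_9 < v_10. The simplices of K, each written with vertices in increasing order, are:

  0-simplices (11): [v_0], [v_1], [v_2], [v_3], [v_4], [v_5], [v_6], [v_7], [v_8], [v_9], [v_10]
  1-simplices (21): (21 of them)
  2-simplices (12): (12 of them)

Hence C_0 ≅ Z^11, C_1 ≅ Z^21, C_2 ≅ Z^12.

∂_1: C_1 → C_0 is given by ∂[p,q] = [q] − [p].
The resulting 11×21 matrix has rank 9, and its Smith normal form has invariant factors (1,1,1,1,1,1,1,1,1).

The boundary map ∂_2: C_2 → C_1 acts by ∂[p,q,r] = [q,r] − [p,r] + [p,q]. For instance
  ∂[v_2,v_3,v_9] = [v_3,v_9] − [v_2,v_9] + [v_2,v_3],
  ∂[v_2,v_7,v_9] = [v_7,v_9] − [v_2,v_9] + [v_2,v_7].
The resulting 21×12 matrix has rank 11, and its Smith normal form has invariant factors (1,1,1,1,1,1,1,1,1,1,1).

Computing H_k = (kernel of ∂_k) / (image of ∂_{k+1}):

  H_0: rank C_0 − rank ∂_1 = 11 − 9 = 2, and the invariant factors of ∂_1 are all 1, so H_0 = Z^2.
  H_1: rank ker ∂_1 − rank ∂_2 = (21 − 9) − 11 = 1, and the invariant factors of ∂_2 are all 1, so H_1 = Z.
  H_2: rank ker ∂_2 − rank ∂_3 = (12 − 11) − 0 = 1, and there is no ∂_3, so H_2 = Z.

(K is a triangulation of the disjoint union of the cylinder S^1 x I and the 2-sphere S^2.)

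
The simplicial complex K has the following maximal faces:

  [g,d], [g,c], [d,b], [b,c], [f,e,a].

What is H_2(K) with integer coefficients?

K has 7 vertices, 7 edges, 1 triangle.
rank ∂_2 = 1, rank ∂_3 = 0 ⇒ b_2 = 1 − 1 − 0 = 0. So H_2 = 0.

H_2 ≅ 0.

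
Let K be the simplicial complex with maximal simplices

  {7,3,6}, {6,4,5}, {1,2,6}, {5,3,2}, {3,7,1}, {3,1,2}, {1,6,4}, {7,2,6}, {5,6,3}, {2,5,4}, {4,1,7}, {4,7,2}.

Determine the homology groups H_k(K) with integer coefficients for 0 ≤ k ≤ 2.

K has 7 vertices, 18 edges, 12 triangles.
rank ∂_0 = 0, rank ∂_1 = 6 ⇒ b_0 = 7 − 0 − 6 = 1; all invariant factors of ∂_1 are 1 so no torsion. So H_0 = Z.
rank ∂_1 = 6, rank ∂_2 = 12 ⇒ b_1 = 18 − 6 − 12 = 0; ∂_2 has invariant factor(s) [2] giving torsion. So H_1 = Z/2.
rank ∂_2 = 12, rank ∂_3 = 0 ⇒ b_2 = 12 − 12 − 0 = 0. So H_2 = 0.

H_0 ≅ Z,  H_1 ≅ Z/2,  H_2 = 0.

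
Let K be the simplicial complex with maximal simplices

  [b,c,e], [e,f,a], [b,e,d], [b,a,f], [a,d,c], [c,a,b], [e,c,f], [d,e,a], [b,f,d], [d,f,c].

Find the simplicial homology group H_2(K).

Take the total order a < b < c < d < e < f on the vertex set. Then K (dimension 2) consists of the simplices:

  0-simplices (6): a, b, c, d, e, f
  1-simplices (15): ab, ac, ad, ae, af, bc, bd, be, bf, cd, ce, cf, de, df, ef
  2-simplices (10): abc, abf, acd, ade, aef, bce, bde, bdf, cdf, cef

so the chain groups are C_0 ≅ Z^6, C_1 ≅ Z^15, C_2 ≅ Z^10.

∂_1: C_1 → C_0 sends each edge [p,q] (with p < q) to q − p. For instance
  ∂df = f − d.
This gives a 6×15 integer matrix of rank 5; reducing to Smith normal form yields diagonal entries (1,1,1,1,1).

The boundary map ∂_2: C_2 → C_1 maps a triangle to the signed sum of its edges. For instance
  ∂ade = de − ae + ad,
  ∂bde = de − be + bd.
The 15×10 boundary matrix has rank 10 and Smith normal form diag(1,1,1,1,1,1,1,1,1,2).

From H_k ≅ ker(∂_k) / im(∂_{k+1}) we obtain:

  H_2: rank ker ∂_2 − rank ∂_3 = (10 − 10) − 0 = 0, and there is no ∂_3, so H_2 = 0.

(K is a triangulation of the real projective plane RP^2.)

H_2 ≅ 0.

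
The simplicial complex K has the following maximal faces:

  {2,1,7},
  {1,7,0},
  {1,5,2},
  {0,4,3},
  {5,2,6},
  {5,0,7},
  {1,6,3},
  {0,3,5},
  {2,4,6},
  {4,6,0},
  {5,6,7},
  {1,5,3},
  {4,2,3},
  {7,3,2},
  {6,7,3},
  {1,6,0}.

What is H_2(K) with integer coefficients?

H_2 ≅ Z.

Order the vertices as 0 < 1 < 2 < 3 < 4 < 5 < 6 < 7. Listing each simplex with vertices in this order, K has dimension 2 with simplices:

  0-simplices (8): [0], [1], [2], [3], [4], [5], [6], [7]
  1-simplices (24): (24 of them)
  2-simplices (16): [0,1,6], [0,1,7], [0,3,4], [0,3,5], [0,4,6], [0,5,7], [1,2,5], [1,2,7], [1,3,5], [1,3,6], [2,3,4], [2,3,7], [2,4,6], [2,5,6], [3,6,7], [5,6,7]

giving chain groups C_0 ≅ Z^8, C_1 ≅ Z^24, C_2 ≅ Z^16.

∂_1: C_1 → C_0 is given by ∂[p,q] = [q] − [p].
The resulting 8×24 matrix has rank 7, and its Smith normal form has invariant factors (1,1,1,1,1,1,1).

∂_2: C_2 → C_1 maps a triangle to the signed sum of its edges. For instance
  ∂[0,4,6] = [4,6] − [0,6] + [0,4],
  ∂[0,5,7] = [5,7] − [0,7] + [0,5].
As a 24×16 matrix over Z this has rank 15, with invariant factors (1,1,1,1,1,1,1,1,1,1,1,1,1,1,1).

Computing H_k = (kernel of ∂_k) / (image of ∂_{k+1}):

  H_2: rank ker ∂_2 − rank ∂_3 = (16 − 15) − 0 = 1, and there is no ∂_3, so H_2 ≅ Z.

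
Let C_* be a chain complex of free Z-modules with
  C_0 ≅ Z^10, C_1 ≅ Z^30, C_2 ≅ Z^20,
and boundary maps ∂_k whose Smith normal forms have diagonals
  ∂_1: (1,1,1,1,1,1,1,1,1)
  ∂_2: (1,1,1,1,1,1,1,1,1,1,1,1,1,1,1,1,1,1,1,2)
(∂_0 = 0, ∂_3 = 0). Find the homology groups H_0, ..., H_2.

H_0: b_0 = 10 − 0 − 9 = 1; torsion from ∂_1 factors > 1: none. So H_0 ≅ Z.
H_1: b_1 = 30 − 9 − 20 = 1; torsion from ∂_2 factors > 1: [2]. So H_1 ≅ Z ⊕ Z_2.
H_2: b_2 = 20 − 20 − 0 = 0; torsion from ∂_3 factors > 1: none. So H_2 ≅ 0.

H_0 ≅ Z,  H_1 ≅ Z ⊕ Z_2,  H_2 = 0.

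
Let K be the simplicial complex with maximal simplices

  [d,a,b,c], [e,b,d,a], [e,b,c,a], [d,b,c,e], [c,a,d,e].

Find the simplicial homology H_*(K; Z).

Take the total order a < b < c < d < e on the vertex set. Then K (dimension 3) consists of the simplices:

  0-simplices (5): a, b, c, d, e
  1-simplices (10): ab, ac, ad, ae, bc, bd, be, cd, ce, de
  2-simplices (10): abc, abd, abe, acd, ace, ade, bcd, bce, bde, cde
  3-simplices (5): abcd, abce, abde, acde, bcde

giving chain groups C_0 ≅ Z^5, C_1 ≅ Z^10, C_2 ≅ Z^10, C_3 ≅ Z^5.

Boundary ∂_1: C_1 → C_0 is given by ∂[p,q] = [q] − [p]. For instance
  ∂ce = e − c.
This gives a 5×10 integer matrix of rank 4; reducing to Smith normal form yields diagonal entries (1,1,1,1).

Boundary ∂_2: C_2 → C_1 sends each 2-simplex [p,q,r] to [q,r] − [p,r] + [p,q]. For instance
  ∂abd = bd − ad + ab,
  ∂abc = bc − ac + ab.
This gives a 10×10 integer matrix of rank 6; reducing to Smith normal form yields diagonal entries (1,1,1,1,1,1).

∂_3: C_3 → C_2 sends each 3-simplex σ to the alternating sum Σ_i (−1)^i (σ with its i-th vertex removed). For instance
  ∂abce = bce − ace + abe − abc,
  ∂abde = bde − ade + abe − abd.
The resulting 10×5 matrix has rank 4, and its Smith normal form has invariant factors (1,1,1,1).

Computing H_k = (kernel of ∂_k) / (image of ∂_{k+1}):

  H_0: rank C_0 − rank ∂_1 = 5 − 4 = 1, and the invariant factors of ∂_1 are all 1, so H_0 = Z.
  H_1: rank ker ∂_1 − rank ∂_2 = (10 − 4) − 6 = 0, and the invariant factors of ∂_2 are all 1, so H_1 = 0.
  H_2: rank ker ∂_2 − rank ∂_3 = (10 − 6) − 4 = 0, and the invariant factors of ∂_3 are all 1, so H_2 = 0.
  H_3: rank ker ∂_3 − rank ∂_4 = (5 − 4) − 0 = 1, and there is no ∂_4, so H_3 = Z.

H_0 ≅ Z,  H_1 = 0,  H_2 = 0,  H_3 ≅ Z.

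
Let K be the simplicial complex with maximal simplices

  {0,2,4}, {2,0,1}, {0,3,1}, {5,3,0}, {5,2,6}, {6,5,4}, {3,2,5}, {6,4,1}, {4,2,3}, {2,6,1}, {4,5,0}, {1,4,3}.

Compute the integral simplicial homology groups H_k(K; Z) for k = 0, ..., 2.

H_0 ≅ Z,  H_1 ≅ Z/2Z,  H_2 = 0.

We work with the vertex ordering 0 < 1 < 2 < 3 < 4 < 5 < 6. The simplices of K, each written with vertices in increasing order, are:

  0-simplices (7): [0], [1], [2], [3], [4], [5], [6]
  1-simplices (18): [0,1], [0,2], [0,3], [0,4], [0,5], [1,2], [1,3], [1,4], [1,6], [2,3], [2,4], [2,5], [2,6], [3,4], [3,5], [4,5], [4,6], [5,6]
  2-simplices (12): [0,1,2], [0,1,3], [0,2,4], [0,3,5], [0,4,5], [1,2,6], [1,3,4], [1,4,6], [2,3,4], [2,3,5], [2,5,6], [4,5,6]

Hence C_0 ≅ Z^7, C_1 ≅ Z^18, C_2 ≅ Z^12.

The boundary map ∂_1: C_1 → C_0 sends each edge [p,q] (with p < q) to q − p.
The resulting 7×18 matrix has rank 6, and its Smith normal form has invariant factors (1,1,1,1,1,1).

Boundary ∂_2: C_2 → C_1 acts by ∂[p,q,r] = [q,r] − [p,r] + [p,q]. For instance
  ∂[2,3,4] = [3,4] − [2,4] + [2,3],
  ∂[1,3,4] = [3,4] − [1,4] + [1,3].
This gives a 18×12 integer matrix of rank 12; reducing to Smith normal form yields diagonal entries (1,1,1,1,1,1,1,1,1,1,1,2).

Reading off H_k = ker ∂_k / im ∂_{k+1}:

  H_0: rank C_0 − rank ∂_1 = 7 − 6 = 1, and the invariant factors of ∂_1 are all 1, so H_0 ≅ Z.
  H_1: rank ker ∂_1 − rank ∂_2 = (18 − 6) − 12 = 0, and ∂_2 has invariant factor 2 > 1, so H_1 ≅ Z/2Z.
  H_2: rank ker ∂_2 − rank ∂_3 = (12 − 12) − 0 = 0, and there is no ∂_3, so H_2 ≅ 0.

(K is a triangulation of the real projective plane RP^2.)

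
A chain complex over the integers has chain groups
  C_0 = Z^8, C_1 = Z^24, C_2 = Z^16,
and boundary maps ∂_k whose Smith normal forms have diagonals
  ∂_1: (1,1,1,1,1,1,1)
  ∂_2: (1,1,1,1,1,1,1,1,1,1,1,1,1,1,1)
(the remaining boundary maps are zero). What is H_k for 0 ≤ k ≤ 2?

H_0: b_0 = 8 − 0 − 7 = 1; torsion from ∂_1 factors > 1: none. So H_0 = Z.
H_1: b_1 = 24 − 7 − 15 = 2; torsion from ∂_2 factors > 1: none. So H_1 = Z^2.
H_2: b_2 = 16 − 15 − 0 = 1; torsion from ∂_3 factors > 1: none. So H_2 = Z.

H_0 = Z,  H_1 = Z^2,  H_2 = Z.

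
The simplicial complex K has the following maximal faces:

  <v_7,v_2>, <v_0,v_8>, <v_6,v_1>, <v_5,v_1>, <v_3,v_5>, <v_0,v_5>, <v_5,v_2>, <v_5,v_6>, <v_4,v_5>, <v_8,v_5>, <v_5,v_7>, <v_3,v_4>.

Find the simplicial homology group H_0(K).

H_0 ≅ Z.

We work with the vertex ordering v_0 < v_1 < v_2 < v_3 < v_4 < v_5 < v_6 < v_7 < v_8. The simplices of K, each written with vertices in increasing order, are:

  0-simplices (9): [v_0], [v_1], [v_2], [v_3], [v_4], [v_5], [v_6], [v_7], [v_8]
  1-simplices (12): [v_0,v_5], [v_0,v_8], [v_1,v_5], [v_1,v_6], [v_2,v_5], [v_2,v_7], [v_3,v_4], [v_3,v_5], [v_4,v_5], [v_5,v_6], [v_5,v_7], [v_5,v_8]

giving chain groups C_0 ≅ Z^9, C_1 ≅ Z^12.

∂_1: C_1 → C_0 maps an edge to its endpoints' difference, ∂[p,q] = q − p.
As a 9×12 matrix over Z this has rank 8, with invariant factors (1,1,1,1,1,1,1,1).

Reading off H_k = ker ∂_k / im ∂_{k+1}:

  H_0: rank C_0 − rank ∂_1 = 9 − 8 = 1, and the invariant factors of ∂_1 are all 1, so H_0 ≅ Z.

(K is a triangulation of a wedge of 4 circles.)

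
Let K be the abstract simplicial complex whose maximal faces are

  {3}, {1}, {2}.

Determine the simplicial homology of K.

We work with the vertex ordering 1 < 2 < 3. The simplices of K, each written with vertices in increasing order, are:

  0-simplices (3): [1], [2], [3]

so the chain groups are C_0 ≅ Z^3.

From H_k ≅ ker(∂_k) / im(∂_{k+1}) we obtain:

  H_0: rank C_0 − rank ∂_1 = 3 − 0 = 3, and there is no ∂_1, so H_0 = Z^3.

(K is a triangulation of a set of 3 points.)

H_0 = Z^3.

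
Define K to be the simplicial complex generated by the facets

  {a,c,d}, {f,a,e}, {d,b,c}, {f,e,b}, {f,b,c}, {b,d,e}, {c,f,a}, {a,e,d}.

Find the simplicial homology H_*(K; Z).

We work with the vertex ordering a < b < c < d < e < f. The simplices of K, each written with vertices in increasing order, are:

  0-simplices (6): a, b, c, d, e, f
  1-simplices (12): ac, ad, ae, af, bc, bd, be, bf, cd, cf, de, ef
  2-simplices (8): acd, acf, ade, aef, bcd, bcf, bde, bef

Hence C_0 ≅ Z^6, C_1 ≅ Z^12, C_2 ≅ Z^8.

The boundary map ∂_1: C_1 → C_0 is given by ∂[p,q] = [q] − [p].
This gives a 6×12 integer matrix of rank 5; reducing to Smith normal form yields diagonal entries (1,1,1,1,1).

∂_2: C_2 → C_1 sends each 2-simplex [p,q,r] to [q,r] − [p,r] + [p,q]. For instance
  ∂acf = cf − af + ac,
  ∂bef = ef − bf + be.
The 12×8 boundary matrix has rank 7 and Smith normal form diag(1,1,1,1,1,1,1).

Now H_k = ker ∂_k / im ∂_{k+1}, so:

  H_0: rank C_0 − rank ∂_1 = 6 − 5 = 1, and the invariant factors of ∂_1 are all 1, so H_0 ≅ Z.
  H_1: rank ker ∂_1 − rank ∂_2 = (12 − 5) − 7 = 0, and the invariant factors of ∂_2 are all 1, so H_1 ≅ 0.
  H_2: rank ker ∂_2 − rank ∂_3 = (8 − 7) − 0 = 1, and there is no ∂_3, so H_2 ≅ Z.

H_0 ≅ Z,  H_1 = 0,  H_2 ≅ Z.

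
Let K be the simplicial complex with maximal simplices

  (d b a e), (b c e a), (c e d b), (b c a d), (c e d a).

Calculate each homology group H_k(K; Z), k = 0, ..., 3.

Order the vertices as a < b < c < d < e. Listing each simplex with vertices in this order, K has dimension 3 with simplices:

  0-simplices (5): a, b, c, d, e
  1-simplices (10): ab, ac, ad, ae, bc, bd, be, cd, ce, de
  2-simplices (10): abc, abd, abe, acd, ace, ade, bcd, bce, bde, cde
  3-simplices (5): abcd, abce, abde, acde, bcde

giving chain groups C_0 ≅ Z^5, C_1 ≅ Z^10, C_2 ≅ Z^10, C_3 ≅ Z^5.

The boundary map ∂_1: C_1 → C_0 maps an edge to its endpoints' difference, ∂[p,q] = q − p.
The resulting 5×10 matrix has rank 4, and its Smith normal form has invariant factors (1,1,1,1).

The boundary map ∂_2: C_2 → C_1 maps a triangle to the signed sum of its edges. For instance
  ∂abd = bd − ad + ab,
  ∂acd = cd − ad + ac.
The 10×10 boundary matrix has rank 6 and Smith normal form diag(1,1,1,1,1,1).

∂_3: C_3 → C_2 sends each 3-simplex σ to the alternating sum Σ_i (−1)^i (σ with its i-th vertex removed). For instance
  ∂abcd = bcd − acd + abd − abc,
  ∂abce = bce − ace + abe − abc.
The resulting 10×5 matrix has rank 4, and its Smith normal form has invariant factors (1,1,1,1).

Computing H_k = (kernel of ∂_k) / (image of ∂_{k+1}):

  H_0: rank C_0 − rank ∂_1 = 5 − 4 = 1, and the invariant factors of ∂_1 are all 1, so H_0 ≅ Z.
  H_1: rank ker ∂_1 − rank ∂_2 = (10 − 4) − 6 = 0, and the invariant factors of ∂_2 are all 1, so H_1 ≅ 0.
  H_2: rank ker ∂_2 − rank ∂_3 = (10 − 6) − 4 = 0, and the invariant factors of ∂_3 are all 1, so H_2 ≅ 0.
  H_3: rank ker ∂_3 − rank ∂_4 = (5 − 4) − 0 = 1, and there is no ∂_4, so H_3 ≅ Z.

H_0 ≅ Z,  H_1 = 0,  H_2 = 0,  H_3 ≅ Z.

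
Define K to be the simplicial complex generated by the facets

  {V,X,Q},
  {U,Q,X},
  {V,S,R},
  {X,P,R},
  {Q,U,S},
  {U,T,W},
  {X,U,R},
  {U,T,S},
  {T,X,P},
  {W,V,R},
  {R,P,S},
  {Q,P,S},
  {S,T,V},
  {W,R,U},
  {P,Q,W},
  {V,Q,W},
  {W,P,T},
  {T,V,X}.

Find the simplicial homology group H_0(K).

H_0 ≅ Z.

Take the total order P < Q < R < S < T < U < V < W < X on the vertex set. Then K (dimension 2) consists of the simplices:

  0-simplices (9): P, Q, R, S, T, U, V, W, X
  1-simplices (27): PQ, PR, PS, PT, PW, PX, QS, QU, QV, QW, QX, RS, RU, RV, RW, RX, ST, SU, SV, TU, TV, TW, TX, UW, UX, VW, VX
  2-simplices (18): PQS, PQW, PRS, PRX, PTW, PTX, QSU, QUX, QVW, QVX, RSV, RUW, RUX, RVW, STU, STV, TUW, TVX

giving chain groups C_0 ≅ Z^9, C_1 ≅ Z^27, C_2 ≅ Z^18.

Boundary ∂_1: C_1 → C_0 maps an edge to its endpoints' difference, ∂[p,q] = q − p. For instance
  ∂PT = T − P.
The resulting 9×27 matrix has rank 8, and its Smith normal form has invariant factors (1,1,1,1,1,1,1,1).

∂_2: C_2 → C_1 acts by ∂[p,q,r] = [q,r] − [p,r] + [p,q]. For instance
  ∂QVW = VW − QW + QV,
  ∂PTX = TX − PX + PT.
This gives a 27×18 integer matrix of rank 17; reducing to Smith normal form yields diagonal entries (1,1,1,1,1,1,1,1,1,1,1,1,1,1,1,1,1).

Computing H_k = (kernel of ∂_k) / (image of ∂_{k+1}):

  H_0: rank C_0 − rank ∂_1 = 9 − 8 = 1, and the invariant factors of ∂_1 are all 1, so H_0 ≅ Z.

(K is a triangulation of the torus T^2.)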